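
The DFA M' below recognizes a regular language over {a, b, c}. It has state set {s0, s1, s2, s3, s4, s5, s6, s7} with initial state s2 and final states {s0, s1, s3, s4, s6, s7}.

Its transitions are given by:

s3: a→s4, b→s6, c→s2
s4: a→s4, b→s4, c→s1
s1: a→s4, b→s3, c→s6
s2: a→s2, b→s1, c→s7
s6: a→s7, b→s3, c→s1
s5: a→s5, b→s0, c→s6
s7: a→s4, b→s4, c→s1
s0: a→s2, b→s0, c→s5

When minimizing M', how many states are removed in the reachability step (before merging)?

BFS from s2 reaches {s1, s2, s3, s4, s6, s7}; the 2 state(s) s0, s5 are never visited.

2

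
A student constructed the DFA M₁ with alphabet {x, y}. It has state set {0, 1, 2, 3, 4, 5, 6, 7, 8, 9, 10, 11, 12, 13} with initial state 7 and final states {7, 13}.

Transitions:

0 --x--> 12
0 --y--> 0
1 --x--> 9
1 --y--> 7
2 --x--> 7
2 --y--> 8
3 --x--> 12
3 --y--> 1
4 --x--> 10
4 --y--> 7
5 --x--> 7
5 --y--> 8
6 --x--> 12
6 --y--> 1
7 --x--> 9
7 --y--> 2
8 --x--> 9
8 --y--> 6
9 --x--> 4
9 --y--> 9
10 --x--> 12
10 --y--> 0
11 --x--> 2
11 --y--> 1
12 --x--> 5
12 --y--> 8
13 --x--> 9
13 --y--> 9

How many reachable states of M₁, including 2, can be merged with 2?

2

States {3,11,13} cannot be reached from the start state, so discard them.
Initial partition by acceptance: {7} | {0,1,2,4,5,6,8,9,10,12}.
Refine {0,1,2,4,5,6,8,9,10,12} on symbol x: members go to different blocks, giving {0,1,4,6,8,9,10,12} and {2,5}.
Refine {0,1,4,6,8,9,10,12} on symbol x: members go to different blocks, giving {0,1,4,6,8,9,10} and {12}.
Split {0,1,4,6,8,9,10} by δ(·,x) → {1,4,8,9} and {0,6,10}.
On input x, block {1,4,8,9} splits into {1,8,9} and {4}.
Split {1,8,9} by δ(·,x) → {1,8} and {9}.
Split {1,8} by δ(·,y) → {1} and {8}.
On input y, block {0,6,10} splits into {0,10} and {6}.
Stable partition: {7} | {1} | {2,5} | {12} | {0,10} | {4} | {9} | {8} | {6} — 9 equivalence classes.
The equivalence class containing 2 is {2,5}, of size 2.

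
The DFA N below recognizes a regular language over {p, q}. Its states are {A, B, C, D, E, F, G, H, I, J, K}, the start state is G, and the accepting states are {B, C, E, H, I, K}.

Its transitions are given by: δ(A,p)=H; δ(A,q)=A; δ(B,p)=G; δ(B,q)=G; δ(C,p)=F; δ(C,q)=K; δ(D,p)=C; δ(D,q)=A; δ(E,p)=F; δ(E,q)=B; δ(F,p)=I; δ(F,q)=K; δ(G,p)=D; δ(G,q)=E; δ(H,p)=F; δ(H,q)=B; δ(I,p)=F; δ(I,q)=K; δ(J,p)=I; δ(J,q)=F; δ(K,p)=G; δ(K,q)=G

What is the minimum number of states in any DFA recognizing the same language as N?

First remove the unreachable states {J}; 10 states remain.
P0 = {B,C,E,H,I,K} | {A,D,F,G}.
Refine {B,C,E,H,I,K} on symbol q: members go to different blocks, giving {C,E,H,I} and {B,K}.
On input p, block {A,D,F,G} splits into {A,D,F} and {G}.
Split {A,D,F} by δ(·,q) → {A,D} and {F}.
Stable partition: {C,E,H,I} | {A,D} | {B,K} | {G} | {F} — 5 equivalence classes.

5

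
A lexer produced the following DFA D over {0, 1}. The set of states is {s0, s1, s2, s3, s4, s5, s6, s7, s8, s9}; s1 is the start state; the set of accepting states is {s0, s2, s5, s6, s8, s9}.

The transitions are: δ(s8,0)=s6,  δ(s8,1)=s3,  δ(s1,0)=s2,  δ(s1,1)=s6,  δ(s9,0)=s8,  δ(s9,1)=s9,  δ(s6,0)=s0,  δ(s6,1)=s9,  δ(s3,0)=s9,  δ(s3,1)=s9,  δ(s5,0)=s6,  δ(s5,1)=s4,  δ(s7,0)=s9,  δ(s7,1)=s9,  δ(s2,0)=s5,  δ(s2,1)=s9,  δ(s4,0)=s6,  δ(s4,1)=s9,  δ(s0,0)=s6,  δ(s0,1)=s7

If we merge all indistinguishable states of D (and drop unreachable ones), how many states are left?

3

Every state is reachable, so we keep all 10.
P0 = {s0,s2,s5,s6,s8,s9} | {s1,s3,s4,s7}.
On input 1, block {s0,s2,s5,s6,s8,s9} splits into {s0,s5,s8} and {s2,s6,s9}.
No further refinement is possible. Final partition (3 blocks): {s0,s5,s8} | {s1,s3,s4,s7} | {s2,s6,s9}.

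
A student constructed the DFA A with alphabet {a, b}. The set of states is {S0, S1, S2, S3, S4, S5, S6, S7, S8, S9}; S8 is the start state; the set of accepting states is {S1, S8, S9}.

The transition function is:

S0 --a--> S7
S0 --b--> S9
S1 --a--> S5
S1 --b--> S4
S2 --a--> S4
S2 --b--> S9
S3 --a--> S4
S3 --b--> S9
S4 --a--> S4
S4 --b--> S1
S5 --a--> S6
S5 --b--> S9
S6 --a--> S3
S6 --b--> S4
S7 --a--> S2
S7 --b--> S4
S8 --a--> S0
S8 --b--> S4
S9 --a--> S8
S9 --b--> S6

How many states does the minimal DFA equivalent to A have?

All states are reachable from the start state.
Initial partition by acceptance: {S1,S8,S9} | {S0,S2,S3,S4,S5,S6,S7}.
Split {S1,S8,S9} by δ(·,a) → {S1,S8} and {S9}.
On input b, block {S0,S2,S3,S4,S5,S6,S7} splits into {S0,S2,S3,S5} and {S6,S7} and {S4}.
Refine {S0,S2,S3,S5} on symbol a: members go to different blocks, giving {S0,S5} and {S2,S3}.
No further refinement is possible. Final partition (6 blocks): {S1,S8} | {S0,S5} | {S9} | {S6,S7} | {S4} | {S2,S3}.

6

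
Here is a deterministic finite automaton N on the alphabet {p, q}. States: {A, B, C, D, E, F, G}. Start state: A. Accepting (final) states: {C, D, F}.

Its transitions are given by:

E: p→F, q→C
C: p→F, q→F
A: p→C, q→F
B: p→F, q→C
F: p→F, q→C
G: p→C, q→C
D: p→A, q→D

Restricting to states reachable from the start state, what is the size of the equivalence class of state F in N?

First remove the unreachable states {B,D,E,G}; 3 states remain.
P0 = {C,F} | {A}.
Stable partition: {C,F} | {A} — 2 equivalence classes.
State F belongs to the block {C,F}, which has 2 states.

2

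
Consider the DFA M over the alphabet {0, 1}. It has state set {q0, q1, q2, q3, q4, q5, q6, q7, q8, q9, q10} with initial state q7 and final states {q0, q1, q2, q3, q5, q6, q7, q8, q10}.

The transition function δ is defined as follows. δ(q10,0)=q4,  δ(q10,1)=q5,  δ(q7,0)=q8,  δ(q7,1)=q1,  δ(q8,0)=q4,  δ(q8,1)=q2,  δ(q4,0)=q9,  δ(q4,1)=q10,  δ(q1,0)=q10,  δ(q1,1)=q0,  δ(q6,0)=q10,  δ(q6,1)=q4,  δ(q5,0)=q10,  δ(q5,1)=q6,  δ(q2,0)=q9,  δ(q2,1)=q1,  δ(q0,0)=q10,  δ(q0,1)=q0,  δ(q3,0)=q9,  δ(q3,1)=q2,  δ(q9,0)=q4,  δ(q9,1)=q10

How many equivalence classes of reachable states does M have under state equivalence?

States {q3} cannot be reached from the start state, so discard them.
Initial partition by acceptance: {q0,q1,q2,q5,q6,q7,q8,q10} | {q4,q9}.
On input 0, block {q0,q1,q2,q5,q6,q7,q8,q10} splits into {q0,q1,q5,q6,q7} and {q2,q8,q10}.
On input 1, block {q0,q1,q5,q6,q7} splits into {q0,q1,q5,q7} and {q6}.
Refine {q0,q1,q5,q7} on symbol 1: members go to different blocks, giving {q0,q1,q7} and {q5}.
On input 1, block {q2,q8,q10} splits into {q2} and {q8} and {q10}.
Refine {q0,q1,q7} on symbol 0: members go to different blocks, giving {q0,q1} and {q7}.
The partition is now stable with 8 blocks: {q0,q1} | {q4,q9} | {q2} | {q6} | {q5} | {q8} | {q10} | {q7}.

8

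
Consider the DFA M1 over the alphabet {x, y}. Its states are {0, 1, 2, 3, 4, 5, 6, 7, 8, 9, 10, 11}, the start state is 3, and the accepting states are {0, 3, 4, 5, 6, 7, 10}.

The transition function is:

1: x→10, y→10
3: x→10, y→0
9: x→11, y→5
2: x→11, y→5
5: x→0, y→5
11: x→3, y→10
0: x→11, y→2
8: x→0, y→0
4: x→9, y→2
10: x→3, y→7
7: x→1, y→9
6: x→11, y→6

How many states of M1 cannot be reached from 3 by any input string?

Starting at 3 and following transitions, the reachable set is {0, 1, 2, 3, 5, 7, 9, 10, 11}. That leaves 4, 6, 8 unreachable — 3 in total.

3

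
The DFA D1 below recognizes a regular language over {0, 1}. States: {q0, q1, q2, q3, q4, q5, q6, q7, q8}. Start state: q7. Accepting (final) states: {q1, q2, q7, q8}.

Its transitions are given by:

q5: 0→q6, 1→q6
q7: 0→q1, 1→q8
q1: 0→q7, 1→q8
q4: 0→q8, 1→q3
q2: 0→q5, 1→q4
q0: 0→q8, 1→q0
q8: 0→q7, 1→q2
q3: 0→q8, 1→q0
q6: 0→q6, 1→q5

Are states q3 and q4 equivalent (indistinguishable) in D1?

P0 = {q1,q2,q7,q8} | {q0,q3,q4,q5,q6}.
Refine {q1,q2,q7,q8} on symbol 0: members go to different blocks, giving {q1,q7,q8} and {q2}.
On input 1, block {q1,q7,q8} splits into {q1,q7} and {q8}.
Refine {q0,q3,q4,q5,q6} on symbol 0: members go to different blocks, giving {q0,q3,q4} and {q5,q6}.
The partition is now stable with 5 blocks: {q1,q7} | {q0,q3,q4} | {q2} | {q8} | {q5,q6}.
q3 and q4 lie in the same block of the stable partition, so they are equivalent — no string distinguishes them.

Yes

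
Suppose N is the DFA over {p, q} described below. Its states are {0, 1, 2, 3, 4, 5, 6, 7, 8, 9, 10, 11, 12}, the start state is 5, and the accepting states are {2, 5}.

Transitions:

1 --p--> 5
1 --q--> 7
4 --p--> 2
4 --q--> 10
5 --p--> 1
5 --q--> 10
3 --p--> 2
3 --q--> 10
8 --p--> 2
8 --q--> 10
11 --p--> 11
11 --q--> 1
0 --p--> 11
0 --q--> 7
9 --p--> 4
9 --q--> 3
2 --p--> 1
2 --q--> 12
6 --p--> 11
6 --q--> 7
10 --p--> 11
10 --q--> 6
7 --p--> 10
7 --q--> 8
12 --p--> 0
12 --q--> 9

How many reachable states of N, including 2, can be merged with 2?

1

P0 = {2,5} | {0,1,3,4,6,7,8,9,10,11,12}.
Refine {0,1,3,4,6,7,8,9,10,11,12} on symbol p: members go to different blocks, giving {0,6,7,9,10,11,12} and {1,3,4,8}.
On input p, block {0,6,7,9,10,11,12} splits into {0,6,7,10,11,12} and {9}.
Refine {0,6,7,10,11,12} on symbol q: members go to different blocks, giving {0,6,10} and {7,11} and {12}.
Split {2,5} by δ(·,q) → {2} and {5}.
Refine {0,6,10} on symbol q: members go to different blocks, giving {0,6} and {10}.
Refine {1,3,4,8} on symbol p: members go to different blocks, giving {3,4,8} and {1}.
On input p, block {7,11} splits into {7} and {11}.
The partition is now stable with 10 blocks: {2} | {0,6} | {3,4,8} | {9} | {7} | {12} | {5} | {10} | {1} | {11}.
State 2 belongs to the block {2}, which has 1 states.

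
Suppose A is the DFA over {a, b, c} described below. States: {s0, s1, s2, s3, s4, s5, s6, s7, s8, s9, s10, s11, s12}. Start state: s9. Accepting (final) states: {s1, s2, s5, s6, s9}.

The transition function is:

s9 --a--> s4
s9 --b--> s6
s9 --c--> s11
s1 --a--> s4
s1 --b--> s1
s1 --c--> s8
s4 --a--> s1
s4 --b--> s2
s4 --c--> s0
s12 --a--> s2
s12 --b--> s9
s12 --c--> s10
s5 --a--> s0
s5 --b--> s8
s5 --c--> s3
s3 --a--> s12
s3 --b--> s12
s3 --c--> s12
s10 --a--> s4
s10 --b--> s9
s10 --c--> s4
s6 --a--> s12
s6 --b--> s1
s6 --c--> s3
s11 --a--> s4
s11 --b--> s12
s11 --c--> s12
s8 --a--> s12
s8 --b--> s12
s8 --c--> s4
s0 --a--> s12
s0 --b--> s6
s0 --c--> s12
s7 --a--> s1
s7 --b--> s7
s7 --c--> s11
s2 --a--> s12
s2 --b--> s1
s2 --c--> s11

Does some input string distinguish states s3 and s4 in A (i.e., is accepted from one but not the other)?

Reachable states from the start: {s0,s1,s2,s3,s4,s6,s8,s9,s10,s11,s12}. Unreachable: {s5,s7} — drop them.
Start with accepting vs non-accepting: {s1,s2,s6,s9} | {s0,s3,s4,s8,s10,s11,s12}.
Refine {s0,s3,s4,s8,s10,s11,s12} on symbol a: members go to different blocks, giving {s0,s3,s8,s10,s11} and {s4,s12}.
Refine {s0,s3,s8,s10,s11} on symbol b: members go to different blocks, giving {s3,s8,s11} and {s0,s10}.
No further refinement is possible. Final partition (4 blocks): {s1,s2,s6,s9} | {s3,s8,s11} | {s4,s12} | {s0,s10}.
s3 and s4 end up in different blocks, so they are distinguishable. For instance, the string 'a' is accepted from only s4.

Yes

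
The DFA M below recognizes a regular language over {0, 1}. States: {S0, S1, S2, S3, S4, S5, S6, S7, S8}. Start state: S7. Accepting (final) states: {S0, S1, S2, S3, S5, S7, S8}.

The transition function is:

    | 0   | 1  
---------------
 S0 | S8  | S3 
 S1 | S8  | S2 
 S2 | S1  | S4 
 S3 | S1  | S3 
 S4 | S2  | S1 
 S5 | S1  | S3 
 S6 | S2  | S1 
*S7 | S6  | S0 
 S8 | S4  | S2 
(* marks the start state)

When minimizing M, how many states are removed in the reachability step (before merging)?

BFS from S7 reaches {S0, S1, S2, S3, S4, S6, S7, S8}; the 1 state(s) S5 are never visited.

1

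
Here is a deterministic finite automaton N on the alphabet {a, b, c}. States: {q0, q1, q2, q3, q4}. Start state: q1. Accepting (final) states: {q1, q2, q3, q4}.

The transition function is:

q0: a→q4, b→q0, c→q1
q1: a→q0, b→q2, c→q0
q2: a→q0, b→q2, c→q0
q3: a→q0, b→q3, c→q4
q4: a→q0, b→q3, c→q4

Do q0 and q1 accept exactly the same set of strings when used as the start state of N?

All states are reachable from the start state.
Initial partition by acceptance: {q1,q2,q3,q4} | {q0}.
Refine {q1,q2,q3,q4} on symbol c: members go to different blocks, giving {q1,q2} and {q3,q4}.
No further refinement is possible. Final partition (3 blocks): {q1,q2} | {q0} | {q3,q4}.
q0 and q1 end up in different blocks, so they are distinguishable. For instance, the string 'ε' is accepted from only q1.

No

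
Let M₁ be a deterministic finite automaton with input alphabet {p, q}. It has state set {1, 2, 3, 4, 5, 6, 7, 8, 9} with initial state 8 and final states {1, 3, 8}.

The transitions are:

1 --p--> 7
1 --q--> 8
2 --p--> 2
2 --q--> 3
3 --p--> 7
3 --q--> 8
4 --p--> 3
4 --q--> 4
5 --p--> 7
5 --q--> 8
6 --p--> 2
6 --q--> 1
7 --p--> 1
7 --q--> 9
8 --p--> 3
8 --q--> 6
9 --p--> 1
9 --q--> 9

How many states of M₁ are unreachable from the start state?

BFS from 8 reaches {1, 2, 3, 6, 7, 8, 9}; the 2 state(s) 4, 5 are never visited.

2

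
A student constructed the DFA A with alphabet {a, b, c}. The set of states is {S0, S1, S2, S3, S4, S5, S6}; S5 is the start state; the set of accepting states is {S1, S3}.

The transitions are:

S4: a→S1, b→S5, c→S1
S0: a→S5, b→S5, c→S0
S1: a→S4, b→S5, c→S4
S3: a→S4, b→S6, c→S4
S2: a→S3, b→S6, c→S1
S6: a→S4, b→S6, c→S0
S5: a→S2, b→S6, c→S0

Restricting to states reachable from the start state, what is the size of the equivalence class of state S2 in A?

2

All states are reachable from the start state.
Initial partition by acceptance: {S1,S3} | {S0,S2,S4,S5,S6}.
On input a, block {S0,S2,S4,S5,S6} splits into {S0,S5,S6} and {S2,S4}.
On input a, block {S0,S5,S6} splits into {S5,S6} and {S0}.
The partition is now stable with 4 blocks: {S1,S3} | {S5,S6} | {S2,S4} | {S0}.
State S2 belongs to the block {S2,S4}, which has 2 states.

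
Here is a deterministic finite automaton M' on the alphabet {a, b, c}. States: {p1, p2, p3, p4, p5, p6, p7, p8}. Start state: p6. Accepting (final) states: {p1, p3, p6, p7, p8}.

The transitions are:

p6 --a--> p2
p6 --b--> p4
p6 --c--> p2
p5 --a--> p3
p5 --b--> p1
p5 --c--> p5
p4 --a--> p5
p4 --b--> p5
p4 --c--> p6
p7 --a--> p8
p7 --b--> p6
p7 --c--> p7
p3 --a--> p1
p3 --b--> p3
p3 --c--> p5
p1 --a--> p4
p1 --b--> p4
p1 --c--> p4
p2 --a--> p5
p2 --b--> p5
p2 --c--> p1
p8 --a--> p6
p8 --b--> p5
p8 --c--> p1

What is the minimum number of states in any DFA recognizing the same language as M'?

4

Reachable states from the start: {p1,p2,p3,p4,p5,p6}. Unreachable: {p7,p8} — drop them.
Initial partition by acceptance: {p1,p3,p6} | {p2,p4,p5}.
On input a, block {p1,p3,p6} splits into {p1,p6} and {p3}.
On input a, block {p2,p4,p5} splits into {p2,p4} and {p5}.
The partition is now stable with 4 blocks: {p1,p6} | {p2,p4} | {p3} | {p5}.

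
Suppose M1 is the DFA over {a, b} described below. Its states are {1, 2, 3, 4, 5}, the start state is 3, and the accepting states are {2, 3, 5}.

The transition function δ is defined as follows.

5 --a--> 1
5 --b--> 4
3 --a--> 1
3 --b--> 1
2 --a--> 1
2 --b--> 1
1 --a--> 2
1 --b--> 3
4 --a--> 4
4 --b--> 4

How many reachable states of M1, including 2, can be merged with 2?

2

Reachable states from the start: {1,2,3}. Unreachable: {4,5} — drop them.
P0 = {2,3} | {1}.
Stable partition: {2,3} | {1} — 2 equivalence classes.
The equivalence class containing 2 is {2,3}, of size 2.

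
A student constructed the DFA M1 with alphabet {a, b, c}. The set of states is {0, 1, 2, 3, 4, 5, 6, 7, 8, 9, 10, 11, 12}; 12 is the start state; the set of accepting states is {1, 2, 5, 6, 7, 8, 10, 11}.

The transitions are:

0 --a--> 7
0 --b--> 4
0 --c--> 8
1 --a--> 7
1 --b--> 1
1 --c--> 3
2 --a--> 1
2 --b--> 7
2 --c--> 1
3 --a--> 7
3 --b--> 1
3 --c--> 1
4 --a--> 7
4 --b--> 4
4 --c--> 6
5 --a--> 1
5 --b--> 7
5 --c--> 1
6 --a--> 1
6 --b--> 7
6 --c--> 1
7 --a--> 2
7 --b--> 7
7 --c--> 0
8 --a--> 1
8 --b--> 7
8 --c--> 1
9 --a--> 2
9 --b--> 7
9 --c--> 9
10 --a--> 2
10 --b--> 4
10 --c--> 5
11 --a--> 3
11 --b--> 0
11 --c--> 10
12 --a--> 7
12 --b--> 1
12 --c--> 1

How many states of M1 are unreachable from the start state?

4

BFS from 12 reaches {0, 1, 2, 3, 4, 6, 7, 8, 12}; the 4 state(s) 5, 9, 10, 11 are never visited.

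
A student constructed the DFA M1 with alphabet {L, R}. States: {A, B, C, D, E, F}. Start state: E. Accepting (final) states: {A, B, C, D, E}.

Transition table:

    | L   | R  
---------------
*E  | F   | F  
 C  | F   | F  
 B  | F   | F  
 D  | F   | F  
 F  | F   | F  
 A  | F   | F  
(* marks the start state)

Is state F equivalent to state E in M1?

No

First remove the unreachable states {A,B,C,D}; 2 states remain.
Start with accepting vs non-accepting: {E} | {F}.
Stable partition: {E} | {F} — 2 equivalence classes.
F and E end up in different blocks, so they are distinguishable. For instance, the string 'ε' is accepted from only E.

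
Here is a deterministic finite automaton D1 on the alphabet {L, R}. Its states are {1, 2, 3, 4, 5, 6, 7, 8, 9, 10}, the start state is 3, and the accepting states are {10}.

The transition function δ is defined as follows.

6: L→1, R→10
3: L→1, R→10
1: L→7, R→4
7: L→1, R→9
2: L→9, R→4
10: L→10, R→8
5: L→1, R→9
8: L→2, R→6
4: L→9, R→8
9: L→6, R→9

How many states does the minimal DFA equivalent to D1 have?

States {5} cannot be reached from the start state, so discard them.
P0 = {10} | {1,2,3,4,6,7,8,9}.
Split {1,2,3,4,6,7,8,9} by δ(·,R) → {1,2,4,7,8,9} and {3,6}.
Split {1,2,4,7,8,9} by δ(·,L) → {1,2,4,7,8} and {9}.
Split {1,2,4,7,8} by δ(·,L) → {1,7,8} and {2,4}.
On input L, block {1,7,8} splits into {1,7} and {8}.
On input R, block {1,7} splits into {1} and {7}.
On input R, block {2,4} splits into {2} and {4}.
Stable partition: {10} | {1} | {3,6} | {9} | {2} | {8} | {7} | {4} — 8 equivalence classes.

8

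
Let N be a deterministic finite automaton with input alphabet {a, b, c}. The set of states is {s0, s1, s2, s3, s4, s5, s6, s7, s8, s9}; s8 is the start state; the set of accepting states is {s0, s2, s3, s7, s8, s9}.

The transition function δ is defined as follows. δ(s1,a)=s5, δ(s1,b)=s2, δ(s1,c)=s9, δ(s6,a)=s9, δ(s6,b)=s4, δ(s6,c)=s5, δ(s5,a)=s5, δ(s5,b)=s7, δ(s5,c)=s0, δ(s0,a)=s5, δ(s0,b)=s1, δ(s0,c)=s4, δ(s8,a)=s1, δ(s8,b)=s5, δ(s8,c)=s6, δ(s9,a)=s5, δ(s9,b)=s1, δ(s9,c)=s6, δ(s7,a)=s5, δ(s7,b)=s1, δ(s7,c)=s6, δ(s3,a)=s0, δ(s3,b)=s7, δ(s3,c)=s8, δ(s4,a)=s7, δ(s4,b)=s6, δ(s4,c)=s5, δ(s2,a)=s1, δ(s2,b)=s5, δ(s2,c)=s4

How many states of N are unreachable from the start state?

No path from s8 leads to s3; the other 9 states are all reachable.

1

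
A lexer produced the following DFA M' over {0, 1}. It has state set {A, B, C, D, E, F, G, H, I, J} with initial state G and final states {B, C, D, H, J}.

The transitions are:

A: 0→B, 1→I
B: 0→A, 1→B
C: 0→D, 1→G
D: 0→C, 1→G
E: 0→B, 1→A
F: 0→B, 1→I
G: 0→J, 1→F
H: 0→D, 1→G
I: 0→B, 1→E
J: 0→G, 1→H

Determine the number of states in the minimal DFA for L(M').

Start with accepting vs non-accepting: {B,C,D,H,J} | {A,E,F,G,I}.
On input 0, block {B,C,D,H,J} splits into {C,D,H} and {B,J}.
Split {B,J} by δ(·,1) → {B} and {J}.
On input 0, block {A,E,F,G,I} splits into {A,E,F,I} and {G}.
The partition is now stable with 5 blocks: {C,D,H} | {A,E,F,I} | {B} | {J} | {G}.

5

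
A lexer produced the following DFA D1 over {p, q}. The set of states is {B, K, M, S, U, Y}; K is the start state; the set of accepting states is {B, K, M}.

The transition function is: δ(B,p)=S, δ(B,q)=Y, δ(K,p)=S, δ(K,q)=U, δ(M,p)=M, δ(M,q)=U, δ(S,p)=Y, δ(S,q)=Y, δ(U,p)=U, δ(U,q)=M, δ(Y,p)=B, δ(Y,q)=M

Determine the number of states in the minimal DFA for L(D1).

All states are reachable from the start state.
Initial partition by acceptance: {B,K,M} | {S,U,Y}.
Refine {B,K,M} on symbol p: members go to different blocks, giving {B,K} and {M}.
On input p, block {S,U,Y} splits into {S,U} and {Y}.
On input q, block {B,K} splits into {B} and {K}.
Refine {S,U} on symbol p: members go to different blocks, giving {S} and {U}.
The partition is now stable with 6 blocks: {B} | {S} | {M} | {Y} | {K} | {U}.

6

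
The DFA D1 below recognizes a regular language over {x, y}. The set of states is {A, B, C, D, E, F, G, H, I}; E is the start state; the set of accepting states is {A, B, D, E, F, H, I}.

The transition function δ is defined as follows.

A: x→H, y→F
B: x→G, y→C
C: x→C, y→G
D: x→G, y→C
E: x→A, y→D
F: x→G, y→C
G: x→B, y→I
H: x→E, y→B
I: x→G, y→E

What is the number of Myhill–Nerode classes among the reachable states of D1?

All states are reachable from the start state.
Start with accepting vs non-accepting: {A,B,D,E,F,H,I} | {C,G}.
On input x, block {A,B,D,E,F,H,I} splits into {B,D,F,I} and {A,E,H}.
Refine {B,D,F,I} on symbol y: members go to different blocks, giving {B,D,F} and {I}.
On input x, block {C,G} splits into {C} and {G}.
Stable partition: {B,D,F} | {C} | {A,E,H} | {I} | {G} — 5 equivalence classes.

5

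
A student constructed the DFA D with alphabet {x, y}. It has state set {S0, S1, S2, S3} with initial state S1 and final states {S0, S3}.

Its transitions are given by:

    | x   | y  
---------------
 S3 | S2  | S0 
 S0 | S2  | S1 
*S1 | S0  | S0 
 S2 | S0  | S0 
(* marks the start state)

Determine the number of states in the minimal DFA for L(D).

2

First remove the unreachable states {S3}; 3 states remain.
Initial partition by acceptance: {S0} | {S1,S2}.
The partition is now stable with 2 blocks: {S0} | {S1,S2}.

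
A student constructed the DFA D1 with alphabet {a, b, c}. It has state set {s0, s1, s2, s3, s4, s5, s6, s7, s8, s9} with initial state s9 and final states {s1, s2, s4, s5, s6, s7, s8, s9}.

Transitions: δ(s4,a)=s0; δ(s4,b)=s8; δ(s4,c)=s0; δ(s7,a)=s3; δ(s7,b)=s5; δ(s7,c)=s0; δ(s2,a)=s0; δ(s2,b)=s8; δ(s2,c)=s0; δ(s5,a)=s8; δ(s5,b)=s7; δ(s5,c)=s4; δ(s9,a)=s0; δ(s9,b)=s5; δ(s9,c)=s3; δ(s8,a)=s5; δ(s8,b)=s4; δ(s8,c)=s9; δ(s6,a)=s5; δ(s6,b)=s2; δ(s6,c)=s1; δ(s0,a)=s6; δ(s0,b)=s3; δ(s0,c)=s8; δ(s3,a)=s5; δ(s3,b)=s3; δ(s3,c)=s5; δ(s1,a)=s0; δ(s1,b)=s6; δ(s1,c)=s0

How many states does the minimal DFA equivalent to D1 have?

3

Every state is reachable, so we keep all 10.
Initial partition by acceptance: {s1,s2,s4,s5,s6,s7,s8,s9} | {s0,s3}.
On input a, block {s1,s2,s4,s5,s6,s7,s8,s9} splits into {s1,s2,s4,s7,s9} and {s5,s6,s8}.
No further refinement is possible. Final partition (3 blocks): {s1,s2,s4,s7,s9} | {s0,s3} | {s5,s6,s8}.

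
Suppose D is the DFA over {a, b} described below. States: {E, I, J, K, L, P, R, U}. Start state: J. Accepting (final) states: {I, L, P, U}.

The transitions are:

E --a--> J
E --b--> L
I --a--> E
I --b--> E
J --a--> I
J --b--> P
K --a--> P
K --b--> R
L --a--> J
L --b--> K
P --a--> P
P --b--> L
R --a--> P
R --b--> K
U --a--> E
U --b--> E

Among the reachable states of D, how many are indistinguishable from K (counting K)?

Reachable states from the start: {E,I,J,K,L,P,R}. Unreachable: {U} — drop them.
Initial partition by acceptance: {I,L,P} | {E,J,K,R}.
Split {I,L,P} by δ(·,a) → {I,L} and {P}.
Split {E,J,K,R} by δ(·,a) → {K,R} and {E} and {J}.
On input a, block {I,L} splits into {L} and {I}.
No further refinement is possible. Final partition (6 blocks): {L} | {K,R} | {P} | {E} | {J} | {I}.
State K belongs to the block {K,R}, which has 2 states.

2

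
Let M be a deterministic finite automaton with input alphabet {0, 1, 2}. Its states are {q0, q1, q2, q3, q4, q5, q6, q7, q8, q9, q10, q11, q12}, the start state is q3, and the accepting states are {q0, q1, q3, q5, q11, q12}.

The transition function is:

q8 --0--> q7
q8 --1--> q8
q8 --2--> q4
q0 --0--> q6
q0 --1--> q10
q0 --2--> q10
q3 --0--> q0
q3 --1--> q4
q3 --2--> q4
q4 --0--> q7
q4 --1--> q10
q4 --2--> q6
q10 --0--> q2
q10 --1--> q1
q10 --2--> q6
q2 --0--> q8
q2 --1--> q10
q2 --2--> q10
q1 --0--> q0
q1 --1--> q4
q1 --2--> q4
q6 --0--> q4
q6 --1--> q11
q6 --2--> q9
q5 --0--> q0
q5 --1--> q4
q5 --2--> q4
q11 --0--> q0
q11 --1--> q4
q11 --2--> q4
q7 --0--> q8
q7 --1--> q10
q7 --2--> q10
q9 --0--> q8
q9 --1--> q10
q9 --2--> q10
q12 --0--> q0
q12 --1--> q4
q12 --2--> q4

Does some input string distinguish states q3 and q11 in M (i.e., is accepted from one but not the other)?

States {q5,q12} cannot be reached from the start state, so discard them.
P0 = {q0,q1,q3,q11} | {q2,q4,q6,q7,q8,q9,q10}.
Refine {q0,q1,q3,q11} on symbol 0: members go to different blocks, giving {q1,q3,q11} and {q0}.
Refine {q2,q4,q6,q7,q8,q9,q10} on symbol 1: members go to different blocks, giving {q2,q4,q7,q8,q9} and {q6,q10}.
Split {q2,q4,q7,q8,q9} by δ(·,1) → {q2,q4,q7,q9} and {q8}.
On input 0, block {q2,q4,q7,q9} splits into {q2,q7,q9} and {q4}.
Split {q6,q10} by δ(·,0) → {q6} and {q10}.
The partition is now stable with 7 blocks: {q1,q3,q11} | {q2,q7,q9} | {q0} | {q6} | {q8} | {q4} | {q10}.
q3 and q11 lie in the same block of the stable partition, so they are equivalent — no string distinguishes them.

No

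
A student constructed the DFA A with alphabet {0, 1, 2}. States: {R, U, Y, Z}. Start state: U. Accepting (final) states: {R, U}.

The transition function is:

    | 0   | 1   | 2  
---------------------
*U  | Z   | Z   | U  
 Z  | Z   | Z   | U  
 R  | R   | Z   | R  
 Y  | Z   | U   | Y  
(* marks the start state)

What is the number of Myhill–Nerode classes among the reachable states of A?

2

States {R,Y} cannot be reached from the start state, so discard them.
P0 = {U} | {Z}.
The partition is now stable with 2 blocks: {U} | {Z}.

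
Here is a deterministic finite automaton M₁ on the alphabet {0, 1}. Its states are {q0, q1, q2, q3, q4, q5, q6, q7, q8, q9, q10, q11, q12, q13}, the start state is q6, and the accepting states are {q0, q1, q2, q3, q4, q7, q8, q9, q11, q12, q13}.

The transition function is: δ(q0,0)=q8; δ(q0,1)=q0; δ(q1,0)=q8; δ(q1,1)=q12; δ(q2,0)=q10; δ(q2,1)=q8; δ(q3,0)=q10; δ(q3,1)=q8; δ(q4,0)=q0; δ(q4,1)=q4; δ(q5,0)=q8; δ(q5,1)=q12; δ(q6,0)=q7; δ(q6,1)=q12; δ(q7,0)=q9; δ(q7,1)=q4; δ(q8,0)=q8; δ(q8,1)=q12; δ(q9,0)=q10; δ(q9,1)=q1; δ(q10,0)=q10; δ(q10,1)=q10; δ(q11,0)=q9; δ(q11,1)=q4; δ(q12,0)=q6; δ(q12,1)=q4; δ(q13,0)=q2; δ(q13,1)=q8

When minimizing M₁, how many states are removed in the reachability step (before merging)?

No path from q6 leads to q2, q3, q5, q11, q13; the other 9 states are all reachable.

5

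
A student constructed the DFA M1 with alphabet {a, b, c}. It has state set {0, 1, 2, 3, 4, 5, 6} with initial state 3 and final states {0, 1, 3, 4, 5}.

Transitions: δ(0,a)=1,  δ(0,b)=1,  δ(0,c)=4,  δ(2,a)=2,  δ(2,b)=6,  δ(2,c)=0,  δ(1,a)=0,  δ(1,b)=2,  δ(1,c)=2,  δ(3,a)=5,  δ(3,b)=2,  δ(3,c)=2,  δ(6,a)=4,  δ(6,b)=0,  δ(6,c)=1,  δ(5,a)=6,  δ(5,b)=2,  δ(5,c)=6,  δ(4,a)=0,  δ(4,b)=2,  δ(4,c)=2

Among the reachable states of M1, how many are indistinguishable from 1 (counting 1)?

All states are reachable from the start state.
Start with accepting vs non-accepting: {0,1,3,4,5} | {2,6}.
Split {0,1,3,4,5} by δ(·,a) → {0,1,3,4} and {5}.
Split {0,1,3,4} by δ(·,a) → {0,1,4} and {3}.
Refine {0,1,4} on symbol b: members go to different blocks, giving {1,4} and {0}.
On input a, block {2,6} splits into {2} and {6}.
The partition is now stable with 6 blocks: {1,4} | {2} | {5} | {3} | {0} | {6}.
The equivalence class containing 1 is {1,4}, of size 2.

2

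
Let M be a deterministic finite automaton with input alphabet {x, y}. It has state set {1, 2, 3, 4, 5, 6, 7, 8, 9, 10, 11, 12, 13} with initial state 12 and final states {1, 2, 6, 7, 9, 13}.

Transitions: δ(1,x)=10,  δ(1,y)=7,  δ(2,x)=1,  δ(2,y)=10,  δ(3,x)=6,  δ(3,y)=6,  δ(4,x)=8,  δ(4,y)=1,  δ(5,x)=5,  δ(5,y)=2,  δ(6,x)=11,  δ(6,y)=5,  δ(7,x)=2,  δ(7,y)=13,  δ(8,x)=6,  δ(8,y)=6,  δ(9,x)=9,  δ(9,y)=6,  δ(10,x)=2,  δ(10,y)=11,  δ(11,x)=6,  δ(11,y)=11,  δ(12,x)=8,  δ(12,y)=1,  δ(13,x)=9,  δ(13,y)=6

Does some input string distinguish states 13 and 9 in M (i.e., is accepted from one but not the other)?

No

Reachable states from the start: {1,2,5,6,7,8,9,10,11,12,13}. Unreachable: {3,4} — drop them.
Initial partition by acceptance: {1,2,6,7,9,13} | {5,8,10,11,12}.
Split {1,2,6,7,9,13} by δ(·,x) → {2,7,9,13} and {1,6}.
Split {2,7,9,13} by δ(·,x) → {7,9,13} and {2}.
Split {7,9,13} by δ(·,x) → {9,13} and {7}.
Split {5,8,10,11,12} by δ(·,x) → {5,12} and {8,11} and {10}.
Refine {5,12} on symbol x: members go to different blocks, giving {5} and {12}.
On input x, block {1,6} splits into {1} and {6}.
Refine {8,11} on symbol y: members go to different blocks, giving {8} and {11}.
Stable partition: {9,13} | {5} | {1} | {2} | {7} | {8} | {10} | {12} | {6} | {11} — 10 equivalence classes.
13 and 9 lie in the same block of the stable partition, so they are equivalent — no string distinguishes them.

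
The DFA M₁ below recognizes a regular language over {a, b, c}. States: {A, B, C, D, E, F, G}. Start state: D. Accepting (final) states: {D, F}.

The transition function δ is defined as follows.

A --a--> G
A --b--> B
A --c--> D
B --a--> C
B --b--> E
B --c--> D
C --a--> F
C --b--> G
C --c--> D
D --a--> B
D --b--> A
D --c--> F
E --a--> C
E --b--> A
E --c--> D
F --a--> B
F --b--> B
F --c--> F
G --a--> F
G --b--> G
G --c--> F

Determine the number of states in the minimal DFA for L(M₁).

Start with accepting vs non-accepting: {D,F} | {A,B,C,E,G}.
Refine {A,B,C,E,G} on symbol a: members go to different blocks, giving {A,B,E} and {C,G}.
The partition is now stable with 3 blocks: {D,F} | {A,B,E} | {C,G}.

3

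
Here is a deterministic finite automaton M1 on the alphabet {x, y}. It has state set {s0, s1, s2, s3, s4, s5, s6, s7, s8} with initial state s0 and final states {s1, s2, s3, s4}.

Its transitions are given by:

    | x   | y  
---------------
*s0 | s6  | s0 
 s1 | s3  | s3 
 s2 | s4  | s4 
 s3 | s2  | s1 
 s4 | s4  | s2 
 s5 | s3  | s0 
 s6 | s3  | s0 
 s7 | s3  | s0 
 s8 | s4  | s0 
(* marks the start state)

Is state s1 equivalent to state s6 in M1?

States {s5,s7,s8} cannot be reached from the start state, so discard them.
P0 = {s1,s2,s3,s4} | {s0,s6}.
Refine {s0,s6} on symbol x: members go to different blocks, giving {s0} and {s6}.
No further refinement is possible. Final partition (3 blocks): {s1,s2,s3,s4} | {s0} | {s6}.
s1 and s6 end up in different blocks, so they are distinguishable. For instance, the string 'ε' is accepted from only s1.

No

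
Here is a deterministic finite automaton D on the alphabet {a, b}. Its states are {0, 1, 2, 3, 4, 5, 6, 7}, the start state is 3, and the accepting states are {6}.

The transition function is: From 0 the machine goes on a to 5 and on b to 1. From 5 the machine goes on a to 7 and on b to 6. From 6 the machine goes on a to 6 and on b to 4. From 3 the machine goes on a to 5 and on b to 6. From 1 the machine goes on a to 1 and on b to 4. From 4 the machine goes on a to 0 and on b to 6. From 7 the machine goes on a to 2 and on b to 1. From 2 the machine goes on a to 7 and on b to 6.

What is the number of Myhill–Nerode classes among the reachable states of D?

Every state is reachable, so we keep all 8.
Start with accepting vs non-accepting: {6} | {0,1,2,3,4,5,7}.
Split {0,1,2,3,4,5,7} by δ(·,b) → {2,3,4,5} and {0,1,7}.
Refine {2,3,4,5} on symbol a: members go to different blocks, giving {2,4,5} and {3}.
On input a, block {0,1,7} splits into {0,7} and {1}.
The partition is now stable with 5 blocks: {6} | {2,4,5} | {0,7} | {3} | {1}.

5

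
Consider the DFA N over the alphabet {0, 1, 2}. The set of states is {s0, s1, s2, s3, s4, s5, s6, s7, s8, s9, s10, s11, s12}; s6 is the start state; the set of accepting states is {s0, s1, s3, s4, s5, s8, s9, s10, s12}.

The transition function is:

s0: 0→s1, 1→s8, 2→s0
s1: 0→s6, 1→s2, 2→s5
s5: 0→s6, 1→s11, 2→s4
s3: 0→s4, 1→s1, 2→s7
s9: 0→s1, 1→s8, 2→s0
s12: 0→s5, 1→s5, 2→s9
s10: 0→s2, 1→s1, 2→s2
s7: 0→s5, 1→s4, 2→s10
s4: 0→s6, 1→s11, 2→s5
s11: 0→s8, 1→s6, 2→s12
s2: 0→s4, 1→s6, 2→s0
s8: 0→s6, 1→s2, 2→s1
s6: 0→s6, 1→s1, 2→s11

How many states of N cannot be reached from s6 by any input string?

No path from s6 leads to s3, s7, s10; the other 10 states are all reachable.

3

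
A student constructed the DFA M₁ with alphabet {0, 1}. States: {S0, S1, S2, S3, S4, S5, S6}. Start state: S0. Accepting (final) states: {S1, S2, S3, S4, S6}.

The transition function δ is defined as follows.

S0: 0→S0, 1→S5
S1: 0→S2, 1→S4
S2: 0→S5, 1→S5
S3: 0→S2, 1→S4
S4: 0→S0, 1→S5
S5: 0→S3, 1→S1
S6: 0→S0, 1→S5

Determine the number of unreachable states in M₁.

1

Starting at S0 and following transitions, the reachable set is {S0, S1, S2, S3, S4, S5}. That leaves S6 unreachable — 1 in total.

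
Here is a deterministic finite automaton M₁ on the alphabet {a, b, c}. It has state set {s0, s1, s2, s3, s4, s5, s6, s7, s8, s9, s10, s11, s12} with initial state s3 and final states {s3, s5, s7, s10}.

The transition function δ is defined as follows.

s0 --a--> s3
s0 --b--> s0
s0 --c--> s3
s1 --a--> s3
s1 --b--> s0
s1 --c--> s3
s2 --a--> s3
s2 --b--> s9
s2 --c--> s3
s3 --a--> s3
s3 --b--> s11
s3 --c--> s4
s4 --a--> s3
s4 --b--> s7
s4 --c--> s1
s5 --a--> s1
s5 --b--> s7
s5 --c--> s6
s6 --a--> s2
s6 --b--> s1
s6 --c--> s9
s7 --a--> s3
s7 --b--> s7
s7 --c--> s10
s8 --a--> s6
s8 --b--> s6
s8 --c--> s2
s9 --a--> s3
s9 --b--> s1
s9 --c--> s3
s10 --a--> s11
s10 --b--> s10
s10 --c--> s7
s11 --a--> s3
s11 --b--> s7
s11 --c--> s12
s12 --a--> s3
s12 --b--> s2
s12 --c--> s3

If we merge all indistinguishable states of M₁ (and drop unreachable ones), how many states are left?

First remove the unreachable states {s5,s6,s8}; 10 states remain.
P0 = {s3,s7,s10} | {s0,s1,s2,s4,s9,s11,s12}.
Refine {s3,s7,s10} on symbol a: members go to different blocks, giving {s3,s7} and {s10}.
On input b, block {s3,s7} splits into {s3} and {s7}.
Refine {s0,s1,s2,s4,s9,s11,s12} on symbol b: members go to different blocks, giving {s0,s1,s2,s9,s12} and {s4,s11}.
No further refinement is possible. Final partition (5 blocks): {s3} | {s0,s1,s2,s9,s12} | {s10} | {s7} | {s4,s11}.

5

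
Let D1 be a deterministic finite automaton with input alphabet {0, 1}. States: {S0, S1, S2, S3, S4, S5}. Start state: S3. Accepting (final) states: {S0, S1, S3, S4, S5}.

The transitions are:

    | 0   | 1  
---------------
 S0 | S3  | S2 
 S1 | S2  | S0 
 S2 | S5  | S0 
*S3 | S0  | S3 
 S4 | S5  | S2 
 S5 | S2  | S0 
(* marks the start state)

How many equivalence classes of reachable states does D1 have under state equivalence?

4

First remove the unreachable states {S1,S4}; 4 states remain.
Initial partition by acceptance: {S0,S3,S5} | {S2}.
On input 0, block {S0,S3,S5} splits into {S0,S3} and {S5}.
Refine {S0,S3} on symbol 1: members go to different blocks, giving {S0} and {S3}.
The partition is now stable with 4 blocks: {S0} | {S2} | {S5} | {S3}.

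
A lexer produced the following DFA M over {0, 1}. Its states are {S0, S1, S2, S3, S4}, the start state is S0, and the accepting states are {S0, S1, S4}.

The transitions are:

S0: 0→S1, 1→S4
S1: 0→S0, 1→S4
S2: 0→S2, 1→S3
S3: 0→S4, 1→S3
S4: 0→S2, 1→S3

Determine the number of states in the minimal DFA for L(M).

4

Initial partition by acceptance: {S0,S1,S4} | {S2,S3}.
Split {S0,S1,S4} by δ(·,0) → {S0,S1} and {S4}.
On input 0, block {S2,S3} splits into {S2} and {S3}.
The partition is now stable with 4 blocks: {S0,S1} | {S2} | {S4} | {S3}.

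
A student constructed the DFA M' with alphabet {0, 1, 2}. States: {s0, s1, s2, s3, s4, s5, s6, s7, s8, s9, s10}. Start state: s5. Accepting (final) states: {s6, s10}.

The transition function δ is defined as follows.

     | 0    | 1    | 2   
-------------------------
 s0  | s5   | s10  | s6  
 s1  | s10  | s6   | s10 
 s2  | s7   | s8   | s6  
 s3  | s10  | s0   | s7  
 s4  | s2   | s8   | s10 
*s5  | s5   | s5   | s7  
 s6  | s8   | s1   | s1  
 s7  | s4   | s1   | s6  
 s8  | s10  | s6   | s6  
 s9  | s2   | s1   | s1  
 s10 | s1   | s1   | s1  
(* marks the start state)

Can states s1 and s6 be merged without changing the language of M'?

First remove the unreachable states {s0,s3,s9}; 8 states remain.
P0 = {s6,s10} | {s1,s2,s4,s5,s7,s8}.
On input 0, block {s1,s2,s4,s5,s7,s8} splits into {s2,s4,s5,s7} and {s1,s8}.
On input 1, block {s2,s4,s5,s7} splits into {s2,s4,s7} and {s5}.
Stable partition: {s6,s10} | {s2,s4,s7} | {s1,s8} | {s5} — 4 equivalence classes.
s1 and s6 end up in different blocks, so they are distinguishable. For instance, the string 'ε' is accepted from only s6.

No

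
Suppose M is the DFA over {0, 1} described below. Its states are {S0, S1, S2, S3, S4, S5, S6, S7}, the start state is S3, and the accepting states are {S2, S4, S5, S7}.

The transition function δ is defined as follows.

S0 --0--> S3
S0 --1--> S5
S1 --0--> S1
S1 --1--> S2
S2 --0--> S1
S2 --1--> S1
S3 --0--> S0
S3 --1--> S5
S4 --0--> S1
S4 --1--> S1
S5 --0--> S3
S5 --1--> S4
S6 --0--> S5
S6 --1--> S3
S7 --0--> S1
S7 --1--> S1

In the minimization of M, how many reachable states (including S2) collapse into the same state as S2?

2

States {S6,S7} cannot be reached from the start state, so discard them.
Initial partition by acceptance: {S2,S4,S5} | {S0,S1,S3}.
Split {S2,S4,S5} by δ(·,1) → {S2,S4} and {S5}.
On input 1, block {S0,S1,S3} splits into {S0,S3} and {S1}.
Stable partition: {S2,S4} | {S0,S3} | {S5} | {S1} — 4 equivalence classes.
The equivalence class containing S2 is {S2,S4}, of size 2.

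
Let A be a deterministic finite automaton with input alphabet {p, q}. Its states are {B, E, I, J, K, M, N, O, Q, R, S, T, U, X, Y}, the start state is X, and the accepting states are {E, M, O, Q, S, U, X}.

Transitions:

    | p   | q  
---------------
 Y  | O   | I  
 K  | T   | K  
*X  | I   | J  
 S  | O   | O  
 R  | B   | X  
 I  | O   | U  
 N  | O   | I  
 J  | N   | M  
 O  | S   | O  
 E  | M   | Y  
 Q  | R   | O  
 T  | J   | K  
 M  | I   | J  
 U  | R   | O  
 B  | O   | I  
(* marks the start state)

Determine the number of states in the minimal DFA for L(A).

6

States {E,K,Q,T,Y} cannot be reached from the start state, so discard them.
Start with accepting vs non-accepting: {M,O,S,U,X} | {B,I,J,N,R}.
Split {M,O,S,U,X} by δ(·,p) → {M,U,X} and {O,S}.
Split {M,U,X} by δ(·,q) → {M,X} and {U}.
On input p, block {B,I,J,N,R} splits into {B,I,N} and {J,R}.
Refine {B,I,N} on symbol q: members go to different blocks, giving {B,N} and {I}.
The partition is now stable with 6 blocks: {M,X} | {B,N} | {O,S} | {U} | {J,R} | {I}.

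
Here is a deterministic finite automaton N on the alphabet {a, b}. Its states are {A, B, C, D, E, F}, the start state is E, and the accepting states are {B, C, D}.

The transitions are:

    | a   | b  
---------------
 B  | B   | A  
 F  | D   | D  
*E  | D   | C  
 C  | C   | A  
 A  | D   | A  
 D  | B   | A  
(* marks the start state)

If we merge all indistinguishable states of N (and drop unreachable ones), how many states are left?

States {F} cannot be reached from the start state, so discard them.
Start with accepting vs non-accepting: {B,C,D} | {A,E}.
On input b, block {A,E} splits into {A} and {E}.
No further refinement is possible. Final partition (3 blocks): {B,C,D} | {A} | {E}.

3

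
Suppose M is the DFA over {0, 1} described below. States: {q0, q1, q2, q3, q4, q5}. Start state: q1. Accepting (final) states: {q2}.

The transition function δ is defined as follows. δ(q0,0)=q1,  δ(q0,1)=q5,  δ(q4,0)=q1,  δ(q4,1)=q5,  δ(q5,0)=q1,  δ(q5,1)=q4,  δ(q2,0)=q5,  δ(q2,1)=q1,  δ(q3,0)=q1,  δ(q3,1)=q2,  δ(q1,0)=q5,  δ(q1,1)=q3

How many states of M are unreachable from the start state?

1

No path from q1 leads to q0; the other 5 states are all reachable.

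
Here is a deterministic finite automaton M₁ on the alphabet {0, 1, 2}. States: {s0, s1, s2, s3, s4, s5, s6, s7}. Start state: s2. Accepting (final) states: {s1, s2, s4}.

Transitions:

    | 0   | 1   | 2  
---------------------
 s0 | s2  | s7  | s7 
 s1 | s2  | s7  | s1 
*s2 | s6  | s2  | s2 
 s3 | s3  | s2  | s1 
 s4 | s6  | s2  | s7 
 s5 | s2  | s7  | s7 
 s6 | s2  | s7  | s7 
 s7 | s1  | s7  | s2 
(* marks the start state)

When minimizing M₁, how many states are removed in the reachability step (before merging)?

4

Starting at s2 and following transitions, the reachable set is {s1, s2, s6, s7}. That leaves s0, s3, s4, s5 unreachable — 4 in total.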